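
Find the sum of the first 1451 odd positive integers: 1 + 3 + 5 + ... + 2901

Sum of first n odd numbers = n²
= 1451²
= 2105401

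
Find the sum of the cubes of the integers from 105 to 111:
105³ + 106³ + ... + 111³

Use ∑_{k=1}^{n} k³ = [n(n+1)/2]², then subtract the first 104 terms.
∑_{k=1}^{111} k³ = [111×112/2]² = 6216² = 38638656
∑_{k=1}^{104} k³ = [104×105/2]² = 5460² = 29811600
∑_{k=105}^{111} k³ = 38638656 - 29811600 = 8827056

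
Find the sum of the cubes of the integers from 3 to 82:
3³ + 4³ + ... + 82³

Use ∑_{k=1}^{n} k³ = [n(n+1)/2]², then subtract the first 2 terms.
∑_{k=1}^{82} k³ = [82×83/2]² = 3403² = 11580409
∑_{k=1}^{2} k³ = [2×3/2]² = 3² = 9
∑_{k=3}^{82} k³ = 11580409 - 9 = 11580400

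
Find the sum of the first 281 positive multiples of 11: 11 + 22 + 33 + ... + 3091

Factor out 11: = 11(1 + 2 + ... + 281) = 11 × n(n+1)/2
= 11 × 281×282/2
= 11 × 39621
= 435831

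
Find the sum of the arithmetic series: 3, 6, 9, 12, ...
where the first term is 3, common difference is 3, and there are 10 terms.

Sₙ = n/2 × (first + last)
Last term = a + (n-1)d = 3 + (10-1)×3 = 30
S_10 = 10/2 × (3 + 30)
S_10 = 10/2 × 33 = 165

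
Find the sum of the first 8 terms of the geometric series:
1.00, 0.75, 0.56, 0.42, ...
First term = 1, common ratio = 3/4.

Sₙ = a(1 - rⁿ) / (1 - r)
S_8 = 1(1 - (3/4)^8) / (1 - (3/4))
S_8 = 1(1 - (6561/65536)) / (1/4)
S_8 = 58975/16384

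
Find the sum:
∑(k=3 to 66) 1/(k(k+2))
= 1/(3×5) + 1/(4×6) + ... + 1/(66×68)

Partial fractions: 1/(k(k+2)) = (1/2)[1/k - 1/(k+2)]
Telescoping leaves the first two and last two terms:
= (1/2)[1/3 + 1/4 - 1/67 - 1/68]
= 946/3417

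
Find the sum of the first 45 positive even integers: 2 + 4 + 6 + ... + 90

Sum of first n even numbers = n(n+1)
= 45×46
= 2070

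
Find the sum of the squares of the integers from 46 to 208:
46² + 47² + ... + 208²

Use ∑_{k=1}^{n} k² = n(n+1)(2n+1)/6, then subtract the first 45 terms.
∑_{k=1}^{208} k² = 208×209×417/6 = 3021304
∑_{k=1}^{45} k² = 45×46×91/6 = 31395
∑_{k=46}^{208} k² = 3021304 - 31395 = 2989909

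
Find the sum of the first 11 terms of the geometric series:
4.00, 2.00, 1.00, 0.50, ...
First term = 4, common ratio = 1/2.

Sₙ = a(1 - rⁿ) / (1 - r)
S_11 = 4(1 - (1/2)^11) / (1 - (1/2))
S_11 = 4(1 - (1/2048)) / (1/2)
S_11 = 2047/256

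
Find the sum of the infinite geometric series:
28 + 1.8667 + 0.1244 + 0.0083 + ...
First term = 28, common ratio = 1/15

For |r| < 1, S = a / (1 - r)
S = 28 / (1 - (1/15))
S = 28 / (14/15)
S = 30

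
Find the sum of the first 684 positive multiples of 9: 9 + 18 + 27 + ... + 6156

Factor out 9: = 9(1 + 2 + ... + 684) = 9 × n(n+1)/2
= 9 × 684×685/2
= 9 × 234270
= 2108430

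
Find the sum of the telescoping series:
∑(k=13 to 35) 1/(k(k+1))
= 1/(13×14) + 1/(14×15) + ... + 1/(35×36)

Partial fractions: 1/(k(k+1)) = 1/k - 1/(k+1)
The series telescopes:
= (1/13 - 1/14) + (1/14 - 1/15) + ... + (1/35 - 1/36)
= 1/13 - 1/36
= 23/468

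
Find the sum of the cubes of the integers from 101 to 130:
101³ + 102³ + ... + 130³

Use ∑_{k=1}^{n} k³ = [n(n+1)/2]², then subtract the first 100 terms.
∑_{k=1}^{130} k³ = [130×131/2]² = 8515² = 72505225
∑_{k=1}^{100} k³ = [100×101/2]² = 5050² = 25502500
∑_{k=101}^{130} k³ = 72505225 - 25502500 = 47002725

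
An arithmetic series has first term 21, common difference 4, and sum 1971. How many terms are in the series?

Using S = n/2 × [2a + (n-1)d]
1971 = n/2 × [2(21) + (n-1)(4)]
1971 = n/2 × [42 + 4n - 4]
3942 = n × [38 + 4n]
4n² + (38)n - 3942 = 0
Discriminant: Δ = (38)² - 4(4)(-3942) = 1444 + 63072 = 64516
√Δ = 254
n = [-(38) + √Δ] / (2·4) = (-38 + 254) / 8 = 216 / 8 = 27
(The negative root is discarded since n must be a positive integer.)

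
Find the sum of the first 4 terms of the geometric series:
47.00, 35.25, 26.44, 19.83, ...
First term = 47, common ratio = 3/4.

Sₙ = a(1 - rⁿ) / (1 - r)
S_4 = 47(1 - (3/4)^4) / (1 - (3/4))
S_4 = 47(1 - (81/256)) / (1/4)
S_4 = 8225/64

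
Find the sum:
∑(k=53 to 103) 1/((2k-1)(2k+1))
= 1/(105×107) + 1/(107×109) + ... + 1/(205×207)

Partial fractions: 1/((2k-1)(2k+1)) = (1/2)[1/(2k-1) - 1/(2k+1)]
The series telescopes:
= (1/2)[1/105 - 1/207]
= 17/7245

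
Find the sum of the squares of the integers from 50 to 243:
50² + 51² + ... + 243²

Use ∑_{k=1}^{n} k² = n(n+1)(2n+1)/6, then subtract the first 49 terms.
∑_{k=1}^{243} k² = 243×244×487/6 = 4812534
∑_{k=1}^{49} k² = 49×50×99/6 = 40425
∑_{k=50}^{243} k² = 4812534 - 40425 = 4772109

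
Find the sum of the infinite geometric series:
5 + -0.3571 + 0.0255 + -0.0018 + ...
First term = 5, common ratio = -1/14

For |r| < 1, S = a / (1 - r)
S = 5 / (1 - (-1/14))
S = 5 / (15/14)
S = 14/3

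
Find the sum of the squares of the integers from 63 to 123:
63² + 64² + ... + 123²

Use ∑_{k=1}^{n} k² = n(n+1)(2n+1)/6, then subtract the first 62 terms.
∑_{k=1}^{123} k² = 123×124×247/6 = 627874
∑_{k=1}^{62} k² = 62×63×125/6 = 81375
∑_{k=63}^{123} k² = 627874 - 81375 = 546499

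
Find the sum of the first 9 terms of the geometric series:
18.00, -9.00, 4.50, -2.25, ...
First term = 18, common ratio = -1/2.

Sₙ = a(1 - rⁿ) / (1 - r)
S_9 = 18(1 - (-1/2)^9) / (1 - (-1/2))
S_9 = 18(1 - (-1/512)) / (3/2)
S_9 = 1539/128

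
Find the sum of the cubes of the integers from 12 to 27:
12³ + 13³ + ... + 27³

Use ∑_{k=1}^{n} k³ = [n(n+1)/2]², then subtract the first 11 terms.
∑_{k=1}^{27} k³ = [27×28/2]² = 378² = 142884
∑_{k=1}^{11} k³ = [11×12/2]² = 66² = 4356
∑_{k=12}^{27} k³ = 142884 - 4356 = 138528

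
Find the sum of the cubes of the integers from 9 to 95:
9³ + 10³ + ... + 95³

Use ∑_{k=1}^{n} k³ = [n(n+1)/2]², then subtract the first 8 terms.
∑_{k=1}^{95} k³ = [95×96/2]² = 4560² = 20793600
∑_{k=1}^{8} k³ = [8×9/2]² = 36² = 1296
∑_{k=9}^{95} k³ = 20793600 - 1296 = 20792304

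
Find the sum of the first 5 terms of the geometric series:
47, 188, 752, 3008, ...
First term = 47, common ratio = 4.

Sₙ = a(1 - rⁿ) / (1 - r)
S_5 = 47(1 - 4^5) / (1 - 4)
S_5 = 47(1 - 1024) / (-3)
S_5 = 16027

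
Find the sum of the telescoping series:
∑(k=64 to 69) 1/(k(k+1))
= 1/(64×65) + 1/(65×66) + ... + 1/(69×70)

Partial fractions: 1/(k(k+1)) = 1/k - 1/(k+1)
The series telescopes:
= (1/64 - 1/65) + (1/65 - 1/66) + ... + (1/69 - 1/70)
= 1/64 - 1/70
= 3/2240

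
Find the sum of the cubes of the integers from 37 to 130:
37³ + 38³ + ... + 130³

Use ∑_{k=1}^{n} k³ = [n(n+1)/2]², then subtract the first 36 terms.
∑_{k=1}^{130} k³ = [130×131/2]² = 8515² = 72505225
∑_{k=1}^{36} k³ = [36×37/2]² = 666² = 443556
∑_{k=37}^{130} k³ = 72505225 - 443556 = 72061669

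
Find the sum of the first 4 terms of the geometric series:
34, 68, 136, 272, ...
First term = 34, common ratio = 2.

Sₙ = a(1 - rⁿ) / (1 - r)
S_4 = 34(1 - 2^4) / (1 - 2)
S_4 = 34(1 - 16) / (-1)
S_4 = 510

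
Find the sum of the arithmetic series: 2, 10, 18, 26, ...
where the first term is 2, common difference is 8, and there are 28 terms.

Sₙ = n/2 × (first + last)
Last term = a + (n-1)d = 2 + (28-1)×8 = 218
S_28 = 28/2 × (2 + 218)
S_28 = 28/2 × 220 = 3080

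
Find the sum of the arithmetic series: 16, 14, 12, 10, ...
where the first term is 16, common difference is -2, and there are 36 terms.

Sₙ = n/2 × (first + last)
Last term = a + (n-1)d = 16 + (36-1)×(-2) = -54
S_36 = 36/2 × (16 + (-54))
S_36 = 36/2 × (-38) = -684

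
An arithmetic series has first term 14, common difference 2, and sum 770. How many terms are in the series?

Using S = n/2 × [2a + (n-1)d]
770 = n/2 × [2(14) + (n-1)(2)]
770 = n/2 × [28 + 2n - 2]
1540 = n × [26 + 2n]
2n² + (26)n - 1540 = 0
Discriminant: Δ = (26)² - 4(2)(-1540) = 676 + 12320 = 12996
√Δ = 114
n = [-(26) + √Δ] / (2·2) = (-26 + 114) / 4 = 88 / 4 = 22
(The negative root is discarded since n must be a positive integer.)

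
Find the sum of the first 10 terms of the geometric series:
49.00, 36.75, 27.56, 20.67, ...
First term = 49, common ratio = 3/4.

Sₙ = a(1 - rⁿ) / (1 - r)
S_10 = 49(1 - (3/4)^10) / (1 - (3/4))
S_10 = 49(1 - (59049/1048576)) / (1/4)
S_10 = 48486823/262144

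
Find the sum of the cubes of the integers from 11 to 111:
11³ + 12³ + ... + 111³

Use ∑_{k=1}^{n} k³ = [n(n+1)/2]², then subtract the first 10 terms.
∑_{k=1}^{111} k³ = [111×112/2]² = 6216² = 38638656
∑_{k=1}^{10} k³ = [10×11/2]² = 55² = 3025
∑_{k=11}^{111} k³ = 38638656 - 3025 = 38635631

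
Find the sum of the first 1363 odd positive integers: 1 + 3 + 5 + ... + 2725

Sum of first n odd numbers = n²
= 1363²
= 1857769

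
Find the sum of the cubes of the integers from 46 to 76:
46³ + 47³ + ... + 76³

Use ∑_{k=1}^{n} k³ = [n(n+1)/2]², then subtract the first 45 terms.
∑_{k=1}^{76} k³ = [76×77/2]² = 2926² = 8561476
∑_{k=1}^{45} k³ = [45×46/2]² = 1035² = 1071225
∑_{k=46}^{76} k³ = 8561476 - 1071225 = 7490251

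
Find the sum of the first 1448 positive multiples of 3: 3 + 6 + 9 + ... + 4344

Factor out 3: = 3(1 + 2 + ... + 1448) = 3 × n(n+1)/2
= 3 × 1448×1449/2
= 3 × 1049076
= 3147228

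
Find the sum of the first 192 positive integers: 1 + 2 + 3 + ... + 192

Formula: ∑k = n(n+1)/2
= 192×193/2
= 37056/2
= 18528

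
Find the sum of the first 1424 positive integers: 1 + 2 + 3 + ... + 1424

Formula: ∑k = n(n+1)/2
= 1424×1425/2
= 2029200/2
= 1014600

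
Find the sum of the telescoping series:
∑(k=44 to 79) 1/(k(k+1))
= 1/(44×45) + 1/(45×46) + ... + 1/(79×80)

Partial fractions: 1/(k(k+1)) = 1/k - 1/(k+1)
The series telescopes:
= (1/44 - 1/45) + (1/45 - 1/46) + ... + (1/79 - 1/80)
= 1/44 - 1/80
= 9/880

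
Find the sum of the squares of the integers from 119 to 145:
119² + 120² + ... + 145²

Use ∑_{k=1}^{n} k² = n(n+1)(2n+1)/6, then subtract the first 118 terms.
∑_{k=1}^{145} k² = 145×146×291/6 = 1026745
∑_{k=1}^{118} k² = 118×119×237/6 = 554659
∑_{k=119}^{145} k² = 1026745 - 554659 = 472086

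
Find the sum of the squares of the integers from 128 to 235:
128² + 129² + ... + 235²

Use ∑_{k=1}^{n} k² = n(n+1)(2n+1)/6, then subtract the first 127 terms.
∑_{k=1}^{235} k² = 235×236×471/6 = 4353610
∑_{k=1}^{127} k² = 127×128×255/6 = 690880
∑_{k=128}^{235} k² = 4353610 - 690880 = 3662730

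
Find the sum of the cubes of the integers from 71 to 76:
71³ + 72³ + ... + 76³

Use ∑_{k=1}^{n} k³ = [n(n+1)/2]², then subtract the first 70 terms.
∑_{k=1}^{76} k³ = [76×77/2]² = 2926² = 8561476
∑_{k=1}^{70} k³ = [70×71/2]² = 2485² = 6175225
∑_{k=71}^{76} k³ = 8561476 - 6175225 = 2386251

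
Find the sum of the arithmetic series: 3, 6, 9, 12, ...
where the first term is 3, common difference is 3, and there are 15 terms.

Sₙ = n/2 × (first + last)
Last term = a + (n-1)d = 3 + (15-1)×3 = 45
S_15 = 15/2 × (3 + 45)
S_15 = 15/2 × 48 = 360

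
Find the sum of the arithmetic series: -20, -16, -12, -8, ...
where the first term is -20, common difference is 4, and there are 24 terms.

Sₙ = n/2 × (first + last)
Last term = a + (n-1)d = -20 + (24-1)×4 = 72
S_24 = 24/2 × (-20 + 72)
S_24 = 24/2 × 52 = 624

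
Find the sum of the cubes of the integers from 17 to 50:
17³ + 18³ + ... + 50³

Use ∑_{k=1}^{n} k³ = [n(n+1)/2]², then subtract the first 16 terms.
∑_{k=1}^{50} k³ = [50×51/2]² = 1275² = 1625625
∑_{k=1}^{16} k³ = [16×17/2]² = 136² = 18496
∑_{k=17}^{50} k³ = 1625625 - 18496 = 1607129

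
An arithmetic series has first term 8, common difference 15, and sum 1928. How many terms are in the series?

Using S = n/2 × [2a + (n-1)d]
1928 = n/2 × [2(8) + (n-1)(15)]
1928 = n/2 × [16 + 15n - 15]
3856 = n × [1 + 15n]
15n² + (1)n - 3856 = 0
Discriminant: Δ = (1)² - 4(15)(-3856) = 1 + 231360 = 231361
√Δ = 481
n = [-(1) + √Δ] / (2·15) = (-1 + 481) / 30 = 480 / 30 = 16
(The negative root is discarded since n must be a positive integer.)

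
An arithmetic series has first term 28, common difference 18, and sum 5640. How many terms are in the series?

Using S = n/2 × [2a + (n-1)d]
5640 = n/2 × [2(28) + (n-1)(18)]
5640 = n/2 × [56 + 18n - 18]
11280 = n × [38 + 18n]
18n² + (38)n - 11280 = 0
Discriminant: Δ = (38)² - 4(18)(-11280) = 1444 + 812160 = 813604
√Δ = 902
n = [-(38) + √Δ] / (2·18) = (-38 + 902) / 36 = 864 / 36 = 24
(The negative root is discarded since n must be a positive integer.)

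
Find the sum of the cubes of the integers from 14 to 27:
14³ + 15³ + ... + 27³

Use ∑_{k=1}^{n} k³ = [n(n+1)/2]², then subtract the first 13 terms.
∑_{k=1}^{27} k³ = [27×28/2]² = 378² = 142884
∑_{k=1}^{13} k³ = [13×14/2]² = 91² = 8281
∑_{k=14}^{27} k³ = 142884 - 8281 = 134603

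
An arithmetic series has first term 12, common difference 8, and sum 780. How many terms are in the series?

Using S = n/2 × [2a + (n-1)d]
780 = n/2 × [2(12) + (n-1)(8)]
780 = n/2 × [24 + 8n - 8]
1560 = n × [16 + 8n]
8n² + (16)n - 1560 = 0
Discriminant: Δ = (16)² - 4(8)(-1560) = 256 + 49920 = 50176
√Δ = 224
n = [-(16) + √Δ] / (2·8) = (-16 + 224) / 16 = 208 / 16 = 13
(The negative root is discarded since n must be a positive integer.)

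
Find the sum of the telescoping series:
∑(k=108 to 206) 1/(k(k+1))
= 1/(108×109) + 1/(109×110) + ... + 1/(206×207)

Partial fractions: 1/(k(k+1)) = 1/k - 1/(k+1)
The series telescopes:
= (1/108 - 1/109) + (1/109 - 1/110) + ... + (1/206 - 1/207)
= 1/108 - 1/207
= 11/2484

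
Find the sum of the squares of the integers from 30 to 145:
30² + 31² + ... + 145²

Use ∑_{k=1}^{n} k² = n(n+1)(2n+1)/6, then subtract the first 29 terms.
∑_{k=1}^{145} k² = 145×146×291/6 = 1026745
∑_{k=1}^{29} k² = 29×30×59/6 = 8555
∑_{k=30}^{145} k² = 1026745 - 8555 = 1018190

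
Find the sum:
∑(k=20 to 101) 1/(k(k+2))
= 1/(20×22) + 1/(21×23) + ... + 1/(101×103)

Partial fractions: 1/(k(k+2)) = (1/2)[1/k - 1/(k+2)]
Telescoping leaves the first two and last two terms:
= (1/2)[1/20 + 1/21 - 1/102 - 1/103]
= 19147/490280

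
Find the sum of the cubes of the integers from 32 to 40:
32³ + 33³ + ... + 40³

Use ∑_{k=1}^{n} k³ = [n(n+1)/2]², then subtract the first 31 terms.
∑_{k=1}^{40} k³ = [40×41/2]² = 820² = 672400
∑_{k=1}^{31} k³ = [31×32/2]² = 496² = 246016
∑_{k=32}^{40} k³ = 672400 - 246016 = 426384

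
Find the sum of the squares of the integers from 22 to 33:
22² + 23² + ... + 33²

Use ∑_{k=1}^{n} k² = n(n+1)(2n+1)/6, then subtract the first 21 terms.
∑_{k=1}^{33} k² = 33×34×67/6 = 12529
∑_{k=1}^{21} k² = 21×22×43/6 = 3311
∑_{k=22}^{33} k² = 12529 - 3311 = 9218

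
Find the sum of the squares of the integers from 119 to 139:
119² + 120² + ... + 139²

Use ∑_{k=1}^{n} k² = n(n+1)(2n+1)/6, then subtract the first 118 terms.
∑_{k=1}^{139} k² = 139×140×279/6 = 904890
∑_{k=1}^{118} k² = 118×119×237/6 = 554659
∑_{k=119}^{139} k² = 904890 - 554659 = 350231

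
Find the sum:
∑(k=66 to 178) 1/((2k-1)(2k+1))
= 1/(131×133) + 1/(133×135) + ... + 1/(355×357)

Partial fractions: 1/((2k-1)(2k+1)) = (1/2)[1/(2k-1) - 1/(2k+1)]
The series telescopes:
= (1/2)[1/131 - 1/357]
= 113/46767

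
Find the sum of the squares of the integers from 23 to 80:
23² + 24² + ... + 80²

Use ∑_{k=1}^{n} k² = n(n+1)(2n+1)/6, then subtract the first 22 terms.
∑_{k=1}^{80} k² = 80×81×161/6 = 173880
∑_{k=1}^{22} k² = 22×23×45/6 = 3795
∑_{k=23}^{80} k² = 173880 - 3795 = 170085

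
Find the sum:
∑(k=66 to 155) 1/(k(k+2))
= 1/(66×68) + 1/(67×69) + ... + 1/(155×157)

Partial fractions: 1/(k(k+2)) = (1/2)[1/k - 1/(k+2)]
Telescoping leaves the first two and last two terms:
= (1/2)[1/66 + 1/67 - 1/156 - 1/157]
= 104075/12033736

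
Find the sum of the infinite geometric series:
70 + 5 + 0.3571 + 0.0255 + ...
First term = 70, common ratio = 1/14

For |r| < 1, S = a / (1 - r)
S = 70 / (1 - (1/14))
S = 70 / (13/14)
S = 980/13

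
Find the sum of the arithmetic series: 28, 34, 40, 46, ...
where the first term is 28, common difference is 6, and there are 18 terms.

Sₙ = n/2 × (first + last)
Last term = a + (n-1)d = 28 + (18-1)×6 = 130
S_18 = 18/2 × (28 + 130)
S_18 = 18/2 × 158 = 1422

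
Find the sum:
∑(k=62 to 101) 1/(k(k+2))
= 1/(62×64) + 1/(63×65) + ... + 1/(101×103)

Partial fractions: 1/(k(k+2)) = (1/2)[1/k - 1/(k+2)]
Telescoping leaves the first two and last two terms:
= (1/2)[1/62 + 1/63 - 1/102 - 1/103]
= 21355/3419703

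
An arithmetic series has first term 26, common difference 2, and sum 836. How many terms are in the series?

Using S = n/2 × [2a + (n-1)d]
836 = n/2 × [2(26) + (n-1)(2)]
836 = n/2 × [52 + 2n - 2]
1672 = n × [50 + 2n]
2n² + (50)n - 1672 = 0
Discriminant: Δ = (50)² - 4(2)(-1672) = 2500 + 13376 = 15876
√Δ = 126
n = [-(50) + √Δ] / (2·2) = (-50 + 126) / 4 = 76 / 4 = 19
(The negative root is discarded since n must be a positive integer.)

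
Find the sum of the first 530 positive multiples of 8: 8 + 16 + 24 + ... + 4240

Factor out 8: = 8(1 + 2 + ... + 530) = 8 × n(n+1)/2
= 8 × 530×531/2
= 8 × 140715
= 1125720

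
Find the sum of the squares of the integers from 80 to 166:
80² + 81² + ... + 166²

Use ∑_{k=1}^{n} k² = n(n+1)(2n+1)/6, then subtract the first 79 terms.
∑_{k=1}^{166} k² = 166×167×333/6 = 1538571
∑_{k=1}^{79} k² = 79×80×159/6 = 167480
∑_{k=80}^{166} k² = 1538571 - 167480 = 1371091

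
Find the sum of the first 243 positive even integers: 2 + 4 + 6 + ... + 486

Sum of first n even numbers = n(n+1)
= 243×244
= 59292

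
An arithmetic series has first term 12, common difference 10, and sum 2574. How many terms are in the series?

Using S = n/2 × [2a + (n-1)d]
2574 = n/2 × [2(12) + (n-1)(10)]
2574 = n/2 × [24 + 10n - 10]
5148 = n × [14 + 10n]
10n² + (14)n - 5148 = 0
Discriminant: Δ = (14)² - 4(10)(-5148) = 196 + 205920 = 206116
√Δ = 454
n = [-(14) + √Δ] / (2·10) = (-14 + 454) / 20 = 440 / 20 = 22
(The negative root is discarded since n must be a positive integer.)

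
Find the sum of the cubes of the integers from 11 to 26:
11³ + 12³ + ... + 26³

Use ∑_{k=1}^{n} k³ = [n(n+1)/2]², then subtract the first 10 terms.
∑_{k=1}^{26} k³ = [26×27/2]² = 351² = 123201
∑_{k=1}^{10} k³ = [10×11/2]² = 55² = 3025
∑_{k=11}^{26} k³ = 123201 - 3025 = 120176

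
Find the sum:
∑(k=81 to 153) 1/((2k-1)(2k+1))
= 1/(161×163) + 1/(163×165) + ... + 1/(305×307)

Partial fractions: 1/((2k-1)(2k+1)) = (1/2)[1/(2k-1) - 1/(2k+1)]
The series telescopes:
= (1/2)[1/161 - 1/307]
= 73/49427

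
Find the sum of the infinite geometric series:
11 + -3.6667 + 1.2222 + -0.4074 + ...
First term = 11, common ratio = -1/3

For |r| < 1, S = a / (1 - r)
S = 11 / (1 - (-1/3))
S = 11 / (4/3)
S = 33/4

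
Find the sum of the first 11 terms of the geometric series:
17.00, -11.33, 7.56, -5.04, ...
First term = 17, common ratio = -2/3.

Sₙ = a(1 - rⁿ) / (1 - r)
S_11 = 17(1 - (-2/3)^11) / (1 - (-2/3))
S_11 = 17(1 - (-2048/177147)) / (5/3)
S_11 = 609263/59049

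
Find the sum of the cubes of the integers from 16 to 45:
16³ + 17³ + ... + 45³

Use ∑_{k=1}^{n} k³ = [n(n+1)/2]², then subtract the first 15 terms.
∑_{k=1}^{45} k³ = [45×46/2]² = 1035² = 1071225
∑_{k=1}^{15} k³ = [15×16/2]² = 120² = 14400
∑_{k=16}^{45} k³ = 1071225 - 14400 = 1056825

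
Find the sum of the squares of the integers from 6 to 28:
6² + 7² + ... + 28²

Use ∑_{k=1}^{n} k² = n(n+1)(2n+1)/6, then subtract the first 5 terms.
∑_{k=1}^{28} k² = 28×29×57/6 = 7714
∑_{k=1}^{5} k² = 5×6×11/6 = 55
∑_{k=6}^{28} k² = 7714 - 55 = 7659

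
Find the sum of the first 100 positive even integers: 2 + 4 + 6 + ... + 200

Sum of first n even numbers = n(n+1)
= 100×101
= 10100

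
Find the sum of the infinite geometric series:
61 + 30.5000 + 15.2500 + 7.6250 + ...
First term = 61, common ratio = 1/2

For |r| < 1, S = a / (1 - r)
S = 61 / (1 - (1/2))
S = 61 / (1/2)
S = 122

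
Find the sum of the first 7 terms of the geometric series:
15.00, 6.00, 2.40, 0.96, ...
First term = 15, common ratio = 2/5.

Sₙ = a(1 - rⁿ) / (1 - r)
S_7 = 15(1 - (2/5)^7) / (1 - (2/5))
S_7 = 15(1 - (128/78125)) / (3/5)
S_7 = 77997/3125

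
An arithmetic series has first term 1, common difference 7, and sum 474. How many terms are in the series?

Using S = n/2 × [2a + (n-1)d]
474 = n/2 × [2(1) + (n-1)(7)]
474 = n/2 × [2 + 7n - 7]
948 = n × [-5 + 7n]
7n² + (-5)n - 948 = 0
Discriminant: Δ = (-5)² - 4(7)(-948) = 25 + 26544 = 26569
√Δ = 163
n = [-(-5) + √Δ] / (2·7) = (5 + 163) / 14 = 168 / 14 = 12
(The negative root is discarded since n must be a positive integer.)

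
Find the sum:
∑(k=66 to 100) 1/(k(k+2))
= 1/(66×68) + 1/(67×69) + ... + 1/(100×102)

Partial fractions: 1/(k(k+2)) = (1/2)[1/k - 1/(k+2)]
Telescoping leaves the first two and last two terms:
= (1/2)[1/66 + 1/67 - 1/101 - 1/102]
= 13125/2530858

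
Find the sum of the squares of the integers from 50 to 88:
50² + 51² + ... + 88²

Use ∑_{k=1}^{n} k² = n(n+1)(2n+1)/6, then subtract the first 49 terms.
∑_{k=1}^{88} k² = 88×89×177/6 = 231044
∑_{k=1}^{49} k² = 49×50×99/6 = 40425
∑_{k=50}^{88} k² = 231044 - 40425 = 190619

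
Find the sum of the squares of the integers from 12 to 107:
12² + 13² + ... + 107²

Use ∑_{k=1}^{n} k² = n(n+1)(2n+1)/6, then subtract the first 11 terms.
∑_{k=1}^{107} k² = 107×108×215/6 = 414090
∑_{k=1}^{11} k² = 11×12×23/6 = 506
∑_{k=12}^{107} k² = 414090 - 506 = 413584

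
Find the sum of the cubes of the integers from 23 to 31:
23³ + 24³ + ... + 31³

Use ∑_{k=1}^{n} k³ = [n(n+1)/2]², then subtract the first 22 terms.
∑_{k=1}^{31} k³ = [31×32/2]² = 496² = 246016
∑_{k=1}^{22} k³ = [22×23/2]² = 253² = 64009
∑_{k=23}^{31} k³ = 246016 - 64009 = 182007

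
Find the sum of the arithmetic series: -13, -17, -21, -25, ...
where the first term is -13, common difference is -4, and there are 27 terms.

Sₙ = n/2 × (first + last)
Last term = a + (n-1)d = -13 + (27-1)×(-4) = -117
S_27 = 27/2 × (-13 + (-117))
S_27 = 27/2 × (-130) = -1755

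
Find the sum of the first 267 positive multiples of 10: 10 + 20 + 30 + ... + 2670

Factor out 10: = 10(1 + 2 + ... + 267) = 10 × n(n+1)/2
= 10 × 267×268/2
= 10 × 35778
= 357780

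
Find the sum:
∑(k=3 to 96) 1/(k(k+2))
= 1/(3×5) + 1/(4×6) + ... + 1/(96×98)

Partial fractions: 1/(k(k+2)) = (1/2)[1/k - 1/(k+2)]
Telescoping leaves the first two and last two terms:
= (1/2)[1/3 + 1/4 - 1/97 - 1/98]
= 32101/114072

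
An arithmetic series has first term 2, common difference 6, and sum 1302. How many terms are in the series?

Using S = n/2 × [2a + (n-1)d]
1302 = n/2 × [2(2) + (n-1)(6)]
1302 = n/2 × [4 + 6n - 6]
2604 = n × [-2 + 6n]
6n² + (-2)n - 2604 = 0
Discriminant: Δ = (-2)² - 4(6)(-2604) = 4 + 62496 = 62500
√Δ = 250
n = [-(-2) + √Δ] / (2·6) = (2 + 250) / 12 = 252 / 12 = 21
(The negative root is discarded since n must be a positive integer.)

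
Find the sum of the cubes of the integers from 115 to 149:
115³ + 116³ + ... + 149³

Use ∑_{k=1}^{n} k³ = [n(n+1)/2]², then subtract the first 114 terms.
∑_{k=1}^{149} k³ = [149×150/2]² = 11175² = 124880625
∑_{k=1}^{114} k³ = [114×115/2]² = 6555² = 42968025
∑_{k=115}^{149} k³ = 124880625 - 42968025 = 81912600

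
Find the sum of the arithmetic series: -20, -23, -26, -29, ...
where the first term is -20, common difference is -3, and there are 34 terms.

Sₙ = n/2 × (first + last)
Last term = a + (n-1)d = -20 + (34-1)×(-3) = -119
S_34 = 34/2 × (-20 + (-119))
S_34 = 34/2 × (-139) = -2363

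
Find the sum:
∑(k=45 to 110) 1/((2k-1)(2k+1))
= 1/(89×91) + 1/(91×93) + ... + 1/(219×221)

Partial fractions: 1/((2k-1)(2k+1)) = (1/2)[1/(2k-1) - 1/(2k+1)]
The series telescopes:
= (1/2)[1/89 - 1/221]
= 66/19669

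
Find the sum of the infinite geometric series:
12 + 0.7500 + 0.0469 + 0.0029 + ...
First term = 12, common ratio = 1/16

For |r| < 1, S = a / (1 - r)
S = 12 / (1 - (1/16))
S = 12 / (15/16)
S = 64/5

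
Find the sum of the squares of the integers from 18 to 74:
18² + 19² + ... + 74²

Use ∑_{k=1}^{n} k² = n(n+1)(2n+1)/6, then subtract the first 17 terms.
∑_{k=1}^{74} k² = 74×75×149/6 = 137825
∑_{k=1}^{17} k² = 17×18×35/6 = 1785
∑_{k=18}^{74} k² = 137825 - 1785 = 136040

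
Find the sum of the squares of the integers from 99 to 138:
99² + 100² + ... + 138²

Use ∑_{k=1}^{n} k² = n(n+1)(2n+1)/6, then subtract the first 98 terms.
∑_{k=1}^{138} k² = 138×139×277/6 = 885569
∑_{k=1}^{98} k² = 98×99×197/6 = 318549
∑_{k=99}^{138} k² = 885569 - 318549 = 567020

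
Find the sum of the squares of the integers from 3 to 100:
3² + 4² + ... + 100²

Use ∑_{k=1}^{n} k² = n(n+1)(2n+1)/6, then subtract the first 2 terms.
∑_{k=1}^{100} k² = 100×101×201/6 = 338350
∑_{k=1}^{2} k² = 2×3×5/6 = 5
∑_{k=3}^{100} k² = 338350 - 5 = 338345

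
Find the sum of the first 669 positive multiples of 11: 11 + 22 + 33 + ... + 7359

Factor out 11: = 11(1 + 2 + ... + 669) = 11 × n(n+1)/2
= 11 × 669×670/2
= 11 × 224115
= 2465265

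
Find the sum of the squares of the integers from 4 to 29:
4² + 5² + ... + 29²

Use ∑_{k=1}^{n} k² = n(n+1)(2n+1)/6, then subtract the first 3 terms.
∑_{k=1}^{29} k² = 29×30×59/6 = 8555
∑_{k=1}^{3} k² = 3×4×7/6 = 14
∑_{k=4}^{29} k² = 8555 - 14 = 8541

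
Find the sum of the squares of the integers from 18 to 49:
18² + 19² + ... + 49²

Use ∑_{k=1}^{n} k² = n(n+1)(2n+1)/6, then subtract the first 17 terms.
∑_{k=1}^{49} k² = 49×50×99/6 = 40425
∑_{k=1}^{17} k² = 17×18×35/6 = 1785
∑_{k=18}^{49} k² = 40425 - 1785 = 38640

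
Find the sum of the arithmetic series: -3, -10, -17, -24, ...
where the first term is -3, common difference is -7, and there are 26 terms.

Sₙ = n/2 × (first + last)
Last term = a + (n-1)d = -3 + (26-1)×(-7) = -178
S_26 = 26/2 × (-3 + (-178))
S_26 = 26/2 × (-181) = -2353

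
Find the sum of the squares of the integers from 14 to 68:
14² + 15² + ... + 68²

Use ∑_{k=1}^{n} k² = n(n+1)(2n+1)/6, then subtract the first 13 terms.
∑_{k=1}^{68} k² = 68×69×137/6 = 107134
∑_{k=1}^{13} k² = 13×14×27/6 = 819
∑_{k=14}^{68} k² = 107134 - 819 = 106315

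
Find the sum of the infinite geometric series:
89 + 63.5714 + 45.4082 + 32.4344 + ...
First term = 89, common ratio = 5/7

For |r| < 1, S = a / (1 - r)
S = 89 / (1 - (5/7))
S = 89 / (2/7)
S = 623/2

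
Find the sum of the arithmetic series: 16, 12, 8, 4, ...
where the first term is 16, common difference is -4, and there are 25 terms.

Sₙ = n/2 × (first + last)
Last term = a + (n-1)d = 16 + (25-1)×(-4) = -80
S_25 = 25/2 × (16 + (-80))
S_25 = 25/2 × (-64) = -800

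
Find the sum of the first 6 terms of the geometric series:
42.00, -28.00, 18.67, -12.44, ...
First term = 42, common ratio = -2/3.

Sₙ = a(1 - rⁿ) / (1 - r)
S_6 = 42(1 - (-2/3)^6) / (1 - (-2/3))
S_6 = 42(1 - (64/729)) / (5/3)
S_6 = 1862/81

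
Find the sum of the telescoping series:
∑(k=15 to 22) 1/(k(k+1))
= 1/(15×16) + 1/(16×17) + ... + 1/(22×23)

Partial fractions: 1/(k(k+1)) = 1/k - 1/(k+1)
The series telescopes:
= (1/15 - 1/16) + (1/16 - 1/17) + ... + (1/22 - 1/23)
= 1/15 - 1/23
= 8/345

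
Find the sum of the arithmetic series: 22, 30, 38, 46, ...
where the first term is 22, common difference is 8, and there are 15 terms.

Sₙ = n/2 × (first + last)
Last term = a + (n-1)d = 22 + (15-1)×8 = 134
S_15 = 15/2 × (22 + 134)
S_15 = 15/2 × 156 = 1170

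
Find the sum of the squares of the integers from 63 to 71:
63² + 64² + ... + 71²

Use ∑_{k=1}^{n} k² = n(n+1)(2n+1)/6, then subtract the first 62 terms.
∑_{k=1}^{71} k² = 71×72×143/6 = 121836
∑_{k=1}^{62} k² = 62×63×125/6 = 81375
∑_{k=63}^{71} k² = 121836 - 81375 = 40461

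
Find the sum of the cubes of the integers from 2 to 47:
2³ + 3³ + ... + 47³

Use ∑_{k=1}^{n} k³ = [n(n+1)/2]², then subtract the first 1 terms.
∑_{k=1}^{47} k³ = [47×48/2]² = 1128² = 1272384
∑_{k=1}^{1} k³ = [1×2/2]² = 1² = 1
∑_{k=2}^{47} k³ = 1272384 - 1 = 1272383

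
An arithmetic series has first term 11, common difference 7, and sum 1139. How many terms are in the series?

Using S = n/2 × [2a + (n-1)d]
1139 = n/2 × [2(11) + (n-1)(7)]
1139 = n/2 × [22 + 7n - 7]
2278 = n × [15 + 7n]
7n² + (15)n - 2278 = 0
Discriminant: Δ = (15)² - 4(7)(-2278) = 225 + 63784 = 64009
√Δ = 253
n = [-(15) + √Δ] / (2·7) = (-15 + 253) / 14 = 238 / 14 = 17
(The negative root is discarded since n must be a positive integer.)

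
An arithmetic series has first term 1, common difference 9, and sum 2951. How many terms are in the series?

Using S = n/2 × [2a + (n-1)d]
2951 = n/2 × [2(1) + (n-1)(9)]
2951 = n/2 × [2 + 9n - 9]
5902 = n × [-7 + 9n]
9n² + (-7)n - 5902 = 0
Discriminant: Δ = (-7)² - 4(9)(-5902) = 49 + 212472 = 212521
√Δ = 461
n = [-(-7) + √Δ] / (2·9) = (7 + 461) / 18 = 468 / 18 = 26
(The negative root is discarded since n must be a positive integer.)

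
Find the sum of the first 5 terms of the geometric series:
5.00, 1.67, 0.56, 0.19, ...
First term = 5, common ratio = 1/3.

Sₙ = a(1 - rⁿ) / (1 - r)
S_5 = 5(1 - (1/3)^5) / (1 - (1/3))
S_5 = 5(1 - (1/243)) / (2/3)
S_5 = 605/81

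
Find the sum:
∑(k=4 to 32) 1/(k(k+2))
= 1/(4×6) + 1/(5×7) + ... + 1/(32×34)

Partial fractions: 1/(k(k+2)) = (1/2)[1/k - 1/(k+2)]
Telescoping leaves the first two and last two terms:
= (1/2)[1/4 + 1/5 - 1/33 - 1/34]
= 4379/22440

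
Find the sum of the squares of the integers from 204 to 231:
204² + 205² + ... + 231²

Use ∑_{k=1}^{n} k² = n(n+1)(2n+1)/6, then subtract the first 203 terms.
∑_{k=1}^{231} k² = 231×232×463/6 = 4135516
∑_{k=1}^{203} k² = 203×204×407/6 = 2809114
∑_{k=204}^{231} k² = 4135516 - 2809114 = 1326402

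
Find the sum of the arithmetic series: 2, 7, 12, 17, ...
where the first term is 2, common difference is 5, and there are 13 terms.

Sₙ = n/2 × (first + last)
Last term = a + (n-1)d = 2 + (13-1)×5 = 62
S_13 = 13/2 × (2 + 62)
S_13 = 13/2 × 64 = 416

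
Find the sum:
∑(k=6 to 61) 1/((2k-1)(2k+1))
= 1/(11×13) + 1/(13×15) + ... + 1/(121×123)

Partial fractions: 1/((2k-1)(2k+1)) = (1/2)[1/(2k-1) - 1/(2k+1)]
The series telescopes:
= (1/2)[1/11 - 1/123]
= 56/1353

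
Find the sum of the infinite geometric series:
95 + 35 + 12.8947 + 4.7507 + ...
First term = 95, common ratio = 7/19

For |r| < 1, S = a / (1 - r)
S = 95 / (1 - (7/19))
S = 95 / (12/19)
S = 1805/12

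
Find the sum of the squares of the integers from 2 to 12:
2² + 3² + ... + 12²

Use ∑_{k=1}^{n} k² = n(n+1)(2n+1)/6, then subtract the first 1 terms.
∑_{k=1}^{12} k² = 12×13×25/6 = 650
∑_{k=1}^{1} k² = 1×2×3/6 = 1
∑_{k=2}^{12} k² = 650 - 1 = 649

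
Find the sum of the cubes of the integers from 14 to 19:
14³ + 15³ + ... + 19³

Use ∑_{k=1}^{n} k³ = [n(n+1)/2]², then subtract the first 13 terms.
∑_{k=1}^{19} k³ = [19×20/2]² = 190² = 36100
∑_{k=1}^{13} k³ = [13×14/2]² = 91² = 8281
∑_{k=14}^{19} k³ = 36100 - 8281 = 27819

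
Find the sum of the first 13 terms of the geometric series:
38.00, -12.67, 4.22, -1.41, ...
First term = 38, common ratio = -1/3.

Sₙ = a(1 - rⁿ) / (1 - r)
S_13 = 38(1 - (-1/3)^13) / (1 - (-1/3))
S_13 = 38(1 - (-1/1594323)) / (4/3)
S_13 = 15146078/531441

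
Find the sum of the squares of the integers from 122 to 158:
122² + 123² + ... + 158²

Use ∑_{k=1}^{n} k² = n(n+1)(2n+1)/6, then subtract the first 121 terms.
∑_{k=1}^{158} k² = 158×159×317/6 = 1327279
∑_{k=1}^{121} k² = 121×122×243/6 = 597861
∑_{k=122}^{158} k² = 1327279 - 597861 = 729418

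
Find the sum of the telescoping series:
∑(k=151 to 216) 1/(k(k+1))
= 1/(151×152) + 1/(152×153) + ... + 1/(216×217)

Partial fractions: 1/(k(k+1)) = 1/k - 1/(k+1)
The series telescopes:
= (1/151 - 1/152) + (1/152 - 1/153) + ... + (1/216 - 1/217)
= 1/151 - 1/217
= 66/32767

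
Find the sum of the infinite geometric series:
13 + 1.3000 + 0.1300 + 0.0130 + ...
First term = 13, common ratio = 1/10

For |r| < 1, S = a / (1 - r)
S = 13 / (1 - (1/10))
S = 13 / (9/10)
S = 130/9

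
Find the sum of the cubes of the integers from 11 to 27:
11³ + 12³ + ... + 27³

Use ∑_{k=1}^{n} k³ = [n(n+1)/2]², then subtract the first 10 terms.
∑_{k=1}^{27} k³ = [27×28/2]² = 378² = 142884
∑_{k=1}^{10} k³ = [10×11/2]² = 55² = 3025
∑_{k=11}^{27} k³ = 142884 - 3025 = 139859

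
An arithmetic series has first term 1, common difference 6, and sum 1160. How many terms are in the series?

Using S = n/2 × [2a + (n-1)d]
1160 = n/2 × [2(1) + (n-1)(6)]
1160 = n/2 × [2 + 6n - 6]
2320 = n × [-4 + 6n]
6n² + (-4)n - 2320 = 0
Discriminant: Δ = (-4)² - 4(6)(-2320) = 16 + 55680 = 55696
√Δ = 236
n = [-(-4) + √Δ] / (2·6) = (4 + 236) / 12 = 240 / 12 = 20
(The negative root is discarded since n must be a positive integer.)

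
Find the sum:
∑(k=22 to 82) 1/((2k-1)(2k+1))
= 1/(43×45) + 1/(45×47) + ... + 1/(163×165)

Partial fractions: 1/((2k-1)(2k+1)) = (1/2)[1/(2k-1) - 1/(2k+1)]
The series telescopes:
= (1/2)[1/43 - 1/165]
= 61/7095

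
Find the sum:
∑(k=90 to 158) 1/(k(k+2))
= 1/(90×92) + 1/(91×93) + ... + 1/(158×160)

Partial fractions: 1/(k(k+2)) = (1/2)[1/k - 1/(k+2)]
Telescoping leaves the first two and last two terms:
= (1/2)[1/90 + 1/91 - 1/159 - 1/160]
= 66401/13890240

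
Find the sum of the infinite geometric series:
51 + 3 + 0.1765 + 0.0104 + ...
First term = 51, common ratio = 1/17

For |r| < 1, S = a / (1 - r)
S = 51 / (1 - (1/17))
S = 51 / (16/17)
S = 867/16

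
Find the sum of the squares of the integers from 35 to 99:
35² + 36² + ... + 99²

Use ∑_{k=1}^{n} k² = n(n+1)(2n+1)/6, then subtract the first 34 terms.
∑_{k=1}^{99} k² = 99×100×199/6 = 328350
∑_{k=1}^{34} k² = 34×35×69/6 = 13685
∑_{k=35}^{99} k² = 328350 - 13685 = 314665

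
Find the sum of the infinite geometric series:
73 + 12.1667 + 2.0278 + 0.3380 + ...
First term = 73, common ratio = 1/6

For |r| < 1, S = a / (1 - r)
S = 73 / (1 - (1/6))
S = 73 / (5/6)
S = 438/5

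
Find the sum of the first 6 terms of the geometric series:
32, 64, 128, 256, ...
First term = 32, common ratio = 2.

Sₙ = a(1 - rⁿ) / (1 - r)
S_6 = 32(1 - 2^6) / (1 - 2)
S_6 = 32(1 - 64) / (-1)
S_6 = 2016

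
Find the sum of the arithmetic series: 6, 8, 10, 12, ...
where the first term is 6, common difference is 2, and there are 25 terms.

Sₙ = n/2 × (first + last)
Last term = a + (n-1)d = 6 + (25-1)×2 = 54
S_25 = 25/2 × (6 + 54)
S_25 = 25/2 × 60 = 750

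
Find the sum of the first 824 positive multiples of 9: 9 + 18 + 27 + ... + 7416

Factor out 9: = 9(1 + 2 + ... + 824) = 9 × n(n+1)/2
= 9 × 824×825/2
= 9 × 339900
= 3059100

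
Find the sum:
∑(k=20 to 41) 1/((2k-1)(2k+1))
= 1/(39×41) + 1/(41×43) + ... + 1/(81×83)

Partial fractions: 1/((2k-1)(2k+1)) = (1/2)[1/(2k-1) - 1/(2k+1)]
The series telescopes:
= (1/2)[1/39 - 1/83]
= 22/3237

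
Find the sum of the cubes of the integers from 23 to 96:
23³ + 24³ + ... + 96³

Use ∑_{k=1}^{n} k³ = [n(n+1)/2]², then subtract the first 22 terms.
∑_{k=1}^{96} k³ = [96×97/2]² = 4656² = 21678336
∑_{k=1}^{22} k³ = [22×23/2]² = 253² = 64009
∑_{k=23}^{96} k³ = 21678336 - 64009 = 21614327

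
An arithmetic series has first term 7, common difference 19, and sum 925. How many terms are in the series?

Using S = n/2 × [2a + (n-1)d]
925 = n/2 × [2(7) + (n-1)(19)]
925 = n/2 × [14 + 19n - 19]
1850 = n × [-5 + 19n]
19n² + (-5)n - 1850 = 0
Discriminant: Δ = (-5)² - 4(19)(-1850) = 25 + 140600 = 140625
√Δ = 375
n = [-(-5) + √Δ] / (2·19) = (5 + 375) / 38 = 380 / 38 = 10
(The negative root is discarded since n must be a positive integer.)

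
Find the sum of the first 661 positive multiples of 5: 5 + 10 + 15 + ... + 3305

Factor out 5: = 5(1 + 2 + ... + 661) = 5 × n(n+1)/2
= 5 × 661×662/2
= 5 × 218791
= 1093955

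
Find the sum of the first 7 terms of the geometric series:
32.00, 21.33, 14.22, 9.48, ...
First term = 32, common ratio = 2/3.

Sₙ = a(1 - rⁿ) / (1 - r)
S_7 = 32(1 - (2/3)^7) / (1 - (2/3))
S_7 = 32(1 - (128/2187)) / (1/3)
S_7 = 65888/729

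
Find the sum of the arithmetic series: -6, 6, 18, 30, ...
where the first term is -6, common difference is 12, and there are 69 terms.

Sₙ = n/2 × (first + last)
Last term = a + (n-1)d = -6 + (69-1)×12 = 810
S_69 = 69/2 × (-6 + 810)
S_69 = 69/2 × 804 = 27738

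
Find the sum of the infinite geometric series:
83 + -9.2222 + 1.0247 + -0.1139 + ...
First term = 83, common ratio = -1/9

For |r| < 1, S = a / (1 - r)
S = 83 / (1 - (-1/9))
S = 83 / (10/9)
S = 747/10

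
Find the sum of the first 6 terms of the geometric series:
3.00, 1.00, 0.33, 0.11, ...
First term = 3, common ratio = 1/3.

Sₙ = a(1 - rⁿ) / (1 - r)
S_6 = 3(1 - (1/3)^6) / (1 - (1/3))
S_6 = 3(1 - (1/729)) / (2/3)
S_6 = 364/81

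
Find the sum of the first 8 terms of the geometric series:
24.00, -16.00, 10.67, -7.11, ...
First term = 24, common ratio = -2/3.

Sₙ = a(1 - rⁿ) / (1 - r)
S_8 = 24(1 - (-2/3)^8) / (1 - (-2/3))
S_8 = 24(1 - (256/6561)) / (5/3)
S_8 = 10088/729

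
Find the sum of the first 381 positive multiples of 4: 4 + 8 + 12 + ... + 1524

Factor out 4: = 4(1 + 2 + ... + 381) = 4 × n(n+1)/2
= 4 × 381×382/2
= 4 × 72771
= 291084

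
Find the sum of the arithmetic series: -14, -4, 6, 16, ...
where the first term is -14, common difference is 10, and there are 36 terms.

Sₙ = n/2 × (first + last)
Last term = a + (n-1)d = -14 + (36-1)×10 = 336
S_36 = 36/2 × (-14 + 336)
S_36 = 36/2 × 322 = 5796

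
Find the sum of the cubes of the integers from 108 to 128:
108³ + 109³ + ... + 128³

Use ∑_{k=1}^{n} k³ = [n(n+1)/2]², then subtract the first 107 terms.
∑_{k=1}^{128} k³ = [128×129/2]² = 8256² = 68161536
∑_{k=1}^{107} k³ = [107×108/2]² = 5778² = 33385284
∑_{k=108}^{128} k³ = 68161536 - 33385284 = 34776252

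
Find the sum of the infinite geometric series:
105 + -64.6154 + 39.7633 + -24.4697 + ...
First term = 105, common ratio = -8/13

For |r| < 1, S = a / (1 - r)
S = 105 / (1 - (-8/13))
S = 105 / (21/13)
S = 65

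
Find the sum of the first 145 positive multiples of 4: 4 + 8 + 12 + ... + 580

Factor out 4: = 4(1 + 2 + ... + 145) = 4 × n(n+1)/2
= 4 × 145×146/2
= 4 × 10585
= 42340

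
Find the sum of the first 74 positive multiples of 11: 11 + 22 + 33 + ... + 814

Factor out 11: = 11(1 + 2 + ... + 74) = 11 × n(n+1)/2
= 11 × 74×75/2
= 11 × 2775
= 30525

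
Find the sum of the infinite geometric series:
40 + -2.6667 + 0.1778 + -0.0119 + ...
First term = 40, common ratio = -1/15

For |r| < 1, S = a / (1 - r)
S = 40 / (1 - (-1/15))
S = 40 / (16/15)
S = 75/2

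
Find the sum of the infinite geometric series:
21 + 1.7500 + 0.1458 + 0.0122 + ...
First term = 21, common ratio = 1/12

For |r| < 1, S = a / (1 - r)
S = 21 / (1 - (1/12))
S = 21 / (11/12)
S = 252/11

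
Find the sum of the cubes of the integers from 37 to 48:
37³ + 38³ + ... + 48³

Use ∑_{k=1}^{n} k³ = [n(n+1)/2]², then subtract the first 36 terms.
∑_{k=1}^{48} k³ = [48×49/2]² = 1176² = 1382976
∑_{k=1}^{36} k³ = [36×37/2]² = 666² = 443556
∑_{k=37}^{48} k³ = 1382976 - 443556 = 939420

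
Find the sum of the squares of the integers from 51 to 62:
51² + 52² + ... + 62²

Use ∑_{k=1}^{n} k² = n(n+1)(2n+1)/6, then subtract the first 50 terms.
∑_{k=1}^{62} k² = 62×63×125/6 = 81375
∑_{k=1}^{50} k² = 50×51×101/6 = 42925
∑_{k=51}^{62} k² = 81375 - 42925 = 38450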